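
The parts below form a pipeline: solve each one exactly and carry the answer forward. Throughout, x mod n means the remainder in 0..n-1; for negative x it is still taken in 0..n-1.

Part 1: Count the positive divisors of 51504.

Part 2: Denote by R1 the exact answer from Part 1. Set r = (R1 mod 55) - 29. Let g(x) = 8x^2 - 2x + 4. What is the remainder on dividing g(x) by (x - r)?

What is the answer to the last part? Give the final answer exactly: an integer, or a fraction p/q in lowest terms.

950

Part 1: 51504 = 2^4 * 3 * 29 * 37; number of divisors = (4+1) * (1+1) * (1+1) * (1+1) = 40; answer 40
Part 2: R1 = 40; r = 11; remainder = value at the root: 8*(11)^2 - 2*(11)^1 + 4 = (968) + (-22) + (4) = 950; answer 950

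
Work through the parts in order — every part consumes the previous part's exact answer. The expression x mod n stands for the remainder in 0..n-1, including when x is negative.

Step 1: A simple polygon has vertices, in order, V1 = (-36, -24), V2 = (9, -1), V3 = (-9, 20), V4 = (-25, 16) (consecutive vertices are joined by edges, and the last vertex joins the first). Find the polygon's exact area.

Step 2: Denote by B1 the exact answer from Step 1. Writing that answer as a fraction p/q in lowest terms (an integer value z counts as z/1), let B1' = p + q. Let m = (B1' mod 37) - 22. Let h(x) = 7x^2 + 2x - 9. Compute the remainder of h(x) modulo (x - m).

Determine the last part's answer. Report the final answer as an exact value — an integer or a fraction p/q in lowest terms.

Step 1: cross terms: (-36*-1 - 9*-24)=252, (9*20 - -9*-1)=171, (-9*16 - -25*20)=356, (-25*-24 - -36*16)=1176; twice the area = |1955| = 1955; area = 1955/2; answer 1955/2
Step 2: B1 = 1955/2; threaded value p + q = 1957; m = 11; remainder = value at the root: 7*(11)^2 + 2*(11)^1 - 9 = (847) + (22) + (-9) = 860; answer 860

860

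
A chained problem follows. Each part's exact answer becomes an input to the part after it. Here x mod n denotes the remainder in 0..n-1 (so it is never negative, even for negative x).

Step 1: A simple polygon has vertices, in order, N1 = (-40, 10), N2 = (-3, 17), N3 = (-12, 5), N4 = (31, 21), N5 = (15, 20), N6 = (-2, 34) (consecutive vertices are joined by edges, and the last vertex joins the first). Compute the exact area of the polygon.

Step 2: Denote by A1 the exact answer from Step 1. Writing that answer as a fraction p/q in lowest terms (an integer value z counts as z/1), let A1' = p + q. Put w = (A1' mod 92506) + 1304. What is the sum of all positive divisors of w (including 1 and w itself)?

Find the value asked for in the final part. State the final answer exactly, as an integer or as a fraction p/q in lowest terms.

2634

Step 1: cross terms: (-40*17 - -3*10)=-650, (-3*5 - -12*17)=189, (-12*21 - 31*5)=-407, (31*20 - 15*21)=305, (15*34 - -2*20)=550, (-2*10 - -40*34)=1340; twice the area = |1327| = 1327; area = 1327/2; answer 1327/2
Step 2: A1 = 1327/2; threaded value p + q = 1329; w = 2633; 2633 is prime, so its only divisors are 1 and 2633; sigma = 1 + 2633 = 2634; answer 2634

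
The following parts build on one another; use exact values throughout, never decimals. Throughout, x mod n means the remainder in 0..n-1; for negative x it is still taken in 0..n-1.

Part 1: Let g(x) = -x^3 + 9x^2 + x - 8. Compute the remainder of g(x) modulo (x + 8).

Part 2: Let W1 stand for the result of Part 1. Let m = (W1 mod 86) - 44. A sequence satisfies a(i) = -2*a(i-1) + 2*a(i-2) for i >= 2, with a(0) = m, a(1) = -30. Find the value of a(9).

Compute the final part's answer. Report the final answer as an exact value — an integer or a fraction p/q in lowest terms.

-66272

Part 1: remainder = value at the root: -1*(-8)^3 + 9*(-8)^2 + 1*(-8)^1 - 8 = (512) + (576) + (-8) + (-8) = 1072; answer 1072
Part 2: W1 = 1072; m = -4; a(2) = -2*(-30) + 2*(-4) = 52; iterating: a(2)=52, a(3)=-164, a(4)=432, a(5)=-1192, a(6)=3248, a(7)=-8880, a(8)=24256, a(9)=-66272; answer -66272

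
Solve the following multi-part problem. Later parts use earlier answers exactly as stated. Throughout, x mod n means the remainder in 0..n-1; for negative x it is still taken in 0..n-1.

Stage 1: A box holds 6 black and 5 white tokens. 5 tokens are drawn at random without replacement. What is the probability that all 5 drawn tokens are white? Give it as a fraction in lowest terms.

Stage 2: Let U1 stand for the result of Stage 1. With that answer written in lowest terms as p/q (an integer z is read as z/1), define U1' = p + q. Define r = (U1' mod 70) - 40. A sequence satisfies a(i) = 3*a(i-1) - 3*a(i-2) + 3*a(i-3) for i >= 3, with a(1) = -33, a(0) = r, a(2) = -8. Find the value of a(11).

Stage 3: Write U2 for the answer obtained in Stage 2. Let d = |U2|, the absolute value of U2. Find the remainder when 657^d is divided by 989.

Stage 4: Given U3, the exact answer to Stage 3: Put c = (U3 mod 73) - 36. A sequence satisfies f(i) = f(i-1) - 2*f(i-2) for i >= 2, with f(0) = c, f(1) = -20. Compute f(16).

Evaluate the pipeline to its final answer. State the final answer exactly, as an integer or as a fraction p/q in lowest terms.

98

Stage 1: total draws C(11,5) = 462; favorable C(5,5) = 1; P = 1/462; answer 1/462
Stage 2: U1 = 1/462; threaded value p + q = 463; r = 3; a(3) = 3*(-8) - 3*(-33) + 3*(3) = 84; iterating: a(3)=84, a(4)=177, a(5)=255, a(6)=486, a(7)=1224, a(8)=2979, a(9)=6723, a(10)=14904, a(11)=33480; answer 33480
Stage 3: U2 = 33480; d = 33480; squarings mod 989: 657^1=657, 657^2=445, 657^4=225, 657^8=186, 657^16=970, 657^32=361, 657^64=762, 657^128=101, 657^256=311, 657^512=788, 657^1024=841, 657^2048=146, 657^4096=547, 657^8192=531, 657^16384=96, 657^32768=315; 657^33480 = 657^8 * 657^64 * 657^128 * 657^512 * 657^32768 = 193 (mod 989); answer 193
Stage 4: U3 = 193; c = 11; f(2) = 1*(-20) - 2*(11) = -42; iterating: f(2)=-42, f(3)=-2, f(4)=82, f(5)=86, f(6)=-78, f(7)=-250, f(8)=-94, f(9)=406, f(10)=594, f(11)=-218, f(12)=-1406, f(13)=-970, f(14)=1842, f(15)=3782, f(16)=98; answer 98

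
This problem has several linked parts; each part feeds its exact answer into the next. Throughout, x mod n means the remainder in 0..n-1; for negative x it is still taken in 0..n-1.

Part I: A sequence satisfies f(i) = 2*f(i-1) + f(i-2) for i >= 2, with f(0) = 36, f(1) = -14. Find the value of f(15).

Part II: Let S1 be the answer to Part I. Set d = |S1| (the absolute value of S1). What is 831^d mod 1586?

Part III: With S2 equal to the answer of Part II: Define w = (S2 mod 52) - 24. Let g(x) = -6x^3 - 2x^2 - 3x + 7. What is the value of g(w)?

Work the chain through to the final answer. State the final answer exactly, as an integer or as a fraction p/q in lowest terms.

-182

Part I: f(2) = 2*(-14) + 1*(36) = 8; iterating: f(2)=8, f(3)=2, f(4)=12, f(5)=26, f(6)=64, f(7)=154, f(8)=372, f(9)=898, f(10)=2168, f(11)=5234, f(12)=12636, f(13)=30506, f(14)=73648, f(15)=177802; answer 177802
Part II: S1 = 177802; d = 177802; squarings mod 1586: 831^1=831, 831^2=651, 831^4=339, 831^8=729, 831^16=131, 831^32=1301, 831^64=339, 831^128=729, 831^256=131, 831^512=1301, 831^1024=339, 831^2048=729, 831^4096=131, 831^8192=1301, 831^16384=339, 831^32768=729, 831^65536=131, 831^131072=1301; 831^177802 = 831^2 * 831^8 * 831^128 * 831^512 * 831^1024 * 831^4096 * 831^8192 * 831^32768 * 831^131072 = 651 (mod 1586); answer 651
Part III: S2 = 651; w = 3; -6*(3)^3 - 2*(3)^2 - 3*(3)^1 + 7 = (-162) + (-18) + (-9) + (7) = -182; answer -182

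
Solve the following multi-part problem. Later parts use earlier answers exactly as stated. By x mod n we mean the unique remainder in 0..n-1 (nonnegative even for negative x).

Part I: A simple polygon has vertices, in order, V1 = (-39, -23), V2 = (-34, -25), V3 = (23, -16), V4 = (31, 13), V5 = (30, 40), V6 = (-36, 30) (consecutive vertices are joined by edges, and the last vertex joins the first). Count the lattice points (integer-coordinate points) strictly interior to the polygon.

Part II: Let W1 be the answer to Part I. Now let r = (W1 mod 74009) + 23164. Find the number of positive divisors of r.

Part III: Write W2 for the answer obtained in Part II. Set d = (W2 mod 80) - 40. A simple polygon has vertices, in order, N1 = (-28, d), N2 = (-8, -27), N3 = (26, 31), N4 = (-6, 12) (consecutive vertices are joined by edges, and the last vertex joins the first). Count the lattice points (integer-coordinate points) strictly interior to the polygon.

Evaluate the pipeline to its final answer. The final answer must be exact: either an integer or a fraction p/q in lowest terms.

996

Part I: cross terms: (-39*-25 - -34*-23)=193, (-34*-16 - 23*-25)=1119, (23*13 - 31*-16)=795, (31*40 - 30*13)=850, (30*30 - -36*40)=2340, (-36*-23 - -39*30)=1998; twice the area = |7295| = 7295; area = 7295/2; boundary points = 1 + 3 + 1 + 1 + 2 + 1 = 9; strictly interior points = area - boundary/2 + 1 = 3644; answer 3644
Part II: W1 = 3644; r = 26808; 26808 = 2^3 * 3 * 1117; number of divisors = (3+1) * (1+1) * (1+1) = 16; answer 16
Part III: W2 = 16; d = -24; cross terms: (-28*-27 - -8*-24)=564, (-8*31 - 26*-27)=454, (26*12 - -6*31)=498, (-6*-24 - -28*12)=480; twice the area = |1996| = 1996; area = 998; boundary points = 1 + 2 + 1 + 2 = 6; strictly interior points = area - boundary/2 + 1 = 996; answer 996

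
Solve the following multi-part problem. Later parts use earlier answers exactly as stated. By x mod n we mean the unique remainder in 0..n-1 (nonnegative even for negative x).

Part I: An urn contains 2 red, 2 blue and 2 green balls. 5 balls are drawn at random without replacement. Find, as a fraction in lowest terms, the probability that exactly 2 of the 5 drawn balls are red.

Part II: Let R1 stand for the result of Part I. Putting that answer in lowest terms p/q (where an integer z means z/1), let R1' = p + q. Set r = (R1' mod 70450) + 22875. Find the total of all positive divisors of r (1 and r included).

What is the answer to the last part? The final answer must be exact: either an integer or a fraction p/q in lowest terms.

63504

Part I: total draws C(6,5) = 6; favorable C(2,2)*C(4,3) = 4; P = 2/3; answer 2/3
Part II: R1 = 2/3; threaded value p + q = 5; r = 22880; 22880 = 2^5 * 5 * 11 * 13; sigma = (1 + 2 + 4 + 8 + 16 + 32) * (1 + 5) * (1 + 11) * (1 + 13) = 63 * 6 * 12 * 14 = 63504; answer 63504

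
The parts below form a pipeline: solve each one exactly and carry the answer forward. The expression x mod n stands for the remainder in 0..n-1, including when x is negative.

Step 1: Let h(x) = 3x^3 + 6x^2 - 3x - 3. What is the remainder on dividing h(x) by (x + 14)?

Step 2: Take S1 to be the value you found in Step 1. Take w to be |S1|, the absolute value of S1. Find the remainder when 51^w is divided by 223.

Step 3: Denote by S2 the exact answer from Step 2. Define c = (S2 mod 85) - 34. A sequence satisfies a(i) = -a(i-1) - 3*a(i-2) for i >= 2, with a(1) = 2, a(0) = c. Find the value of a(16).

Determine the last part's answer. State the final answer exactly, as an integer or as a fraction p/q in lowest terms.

43786

Step 1: remainder = value at the root: 3*(-14)^3 + 6*(-14)^2 - 3*(-14)^1 - 3 = (-8232) + (1176) + (42) + (-3) = -7017; answer -7017
Step 2: S1 = -7017; w = 7017; squarings mod 223: 51^1=51, 51^2=148, 51^4=50, 51^8=47, 51^16=202, 51^32=218, 51^64=25, 51^128=179, 51^256=152, 51^512=135, 51^1024=162, 51^2048=153, 51^4096=217; 51^7017 = 51^1 * 51^8 * 51^32 * 51^64 * 51^256 * 51^512 * 51^2048 * 51^4096 = 95 (mod 223); answer 95
Step 3: S2 = 95; c = -24; a(2) = -1*(2) - 3*(-24) = 70; iterating: a(2)=70, a(3)=-76, a(4)=-134, a(5)=362, a(6)=40, a(7)=-1126, a(8)=1006, a(9)=2372, a(10)=-5390, a(11)=-1726, a(12)=17896, a(13)=-12718, a(14)=-40970, a(15)=79124, a(16)=43786; answer 43786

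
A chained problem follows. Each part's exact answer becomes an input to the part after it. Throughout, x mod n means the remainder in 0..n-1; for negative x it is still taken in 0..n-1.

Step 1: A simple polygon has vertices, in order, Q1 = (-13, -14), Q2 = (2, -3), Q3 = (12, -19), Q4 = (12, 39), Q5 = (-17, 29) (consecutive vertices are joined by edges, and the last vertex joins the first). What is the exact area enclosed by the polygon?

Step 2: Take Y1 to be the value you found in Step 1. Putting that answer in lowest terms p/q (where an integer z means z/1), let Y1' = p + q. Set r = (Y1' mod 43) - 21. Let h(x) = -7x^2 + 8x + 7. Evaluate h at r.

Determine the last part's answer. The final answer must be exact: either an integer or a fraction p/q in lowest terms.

-32

Step 1: cross terms: (-13*-3 - 2*-14)=67, (2*-19 - 12*-3)=-2, (12*39 - 12*-19)=696, (12*29 - -17*39)=1011, (-17*-14 - -13*29)=615; twice the area = |2387| = 2387; area = 2387/2; answer 2387/2
Step 2: Y1 = 2387/2; threaded value p + q = 2389; r = 3; -7*(3)^2 + 8*(3)^1 + 7 = (-63) + (24) + (7) = -32; answer -32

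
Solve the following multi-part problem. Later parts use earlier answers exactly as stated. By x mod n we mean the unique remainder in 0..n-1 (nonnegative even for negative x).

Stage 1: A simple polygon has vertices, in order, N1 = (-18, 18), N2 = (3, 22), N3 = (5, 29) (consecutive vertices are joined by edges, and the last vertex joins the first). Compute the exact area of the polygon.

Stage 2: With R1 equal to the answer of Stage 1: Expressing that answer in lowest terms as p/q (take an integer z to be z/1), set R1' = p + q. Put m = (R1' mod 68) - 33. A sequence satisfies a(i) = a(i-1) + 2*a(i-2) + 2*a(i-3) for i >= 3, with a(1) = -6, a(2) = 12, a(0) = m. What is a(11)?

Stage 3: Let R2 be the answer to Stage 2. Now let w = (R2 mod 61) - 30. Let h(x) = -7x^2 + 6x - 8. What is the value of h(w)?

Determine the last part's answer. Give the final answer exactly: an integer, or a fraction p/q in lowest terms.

Stage 1: cross terms: (-18*22 - 3*18)=-450, (3*29 - 5*22)=-23, (5*18 - -18*29)=612; twice the area = |139| = 139; area = 139/2; answer 139/2
Stage 2: R1 = 139/2; threaded value p + q = 141; m = -28; a(3) = 1*(12) + 2*(-6) + 2*(-28) = -56; iterating: a(3)=-56, a(4)=-44, a(5)=-132, a(6)=-332, a(7)=-684, a(8)=-1612, a(9)=-3644, a(10)=-8236, a(11)=-18748; answer -18748
Stage 3: R2 = -18748; w = 10; -7*(10)^2 + 6*(10)^1 - 8 = (-700) + (60) + (-8) = -648; answer -648

-648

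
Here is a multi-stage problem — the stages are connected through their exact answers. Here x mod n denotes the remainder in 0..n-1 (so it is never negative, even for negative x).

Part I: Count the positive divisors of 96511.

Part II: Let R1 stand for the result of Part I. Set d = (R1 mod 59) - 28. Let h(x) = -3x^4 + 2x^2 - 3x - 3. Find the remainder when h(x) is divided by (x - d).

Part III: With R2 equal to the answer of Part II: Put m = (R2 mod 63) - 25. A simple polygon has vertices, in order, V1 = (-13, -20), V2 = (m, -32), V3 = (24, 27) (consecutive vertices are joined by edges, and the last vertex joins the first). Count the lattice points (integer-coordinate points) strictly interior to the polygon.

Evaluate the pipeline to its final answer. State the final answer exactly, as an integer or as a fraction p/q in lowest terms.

Part I: 96511 = 103 * 937; number of divisors = (1+1) * (1+1) = 4; answer 4
Part II: R1 = 4; d = -24; remainder = value at the root: -3*(-24)^4 + 2*(-24)^2 - 3*(-24)^1 - 3 = (-995328) + (1152) + (72) + (-3) = -994107; answer -994107
Part III: R2 = -994107; m = 8; cross terms: (-13*-32 - 8*-20)=576, (8*27 - 24*-32)=984, (24*-20 - -13*27)=-129; twice the area = |1431| = 1431; area = 1431/2; boundary points = 3 + 1 + 1 = 5; strictly interior points = area - boundary/2 + 1 = 714; answer 714

714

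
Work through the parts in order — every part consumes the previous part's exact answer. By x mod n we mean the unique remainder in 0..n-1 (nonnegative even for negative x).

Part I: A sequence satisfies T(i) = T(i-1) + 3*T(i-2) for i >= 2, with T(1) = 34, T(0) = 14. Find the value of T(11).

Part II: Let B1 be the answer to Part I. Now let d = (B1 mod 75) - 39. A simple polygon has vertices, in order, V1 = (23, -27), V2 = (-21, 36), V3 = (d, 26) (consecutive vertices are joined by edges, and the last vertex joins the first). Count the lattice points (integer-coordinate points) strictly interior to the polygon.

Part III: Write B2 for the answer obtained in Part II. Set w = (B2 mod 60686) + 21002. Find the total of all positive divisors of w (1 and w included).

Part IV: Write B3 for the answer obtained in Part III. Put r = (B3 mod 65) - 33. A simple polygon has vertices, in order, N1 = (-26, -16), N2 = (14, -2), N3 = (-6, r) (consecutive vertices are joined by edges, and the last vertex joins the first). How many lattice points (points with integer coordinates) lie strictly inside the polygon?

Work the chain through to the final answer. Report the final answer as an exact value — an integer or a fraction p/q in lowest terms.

437

Part I: T(2) = 1*(34) + 3*(14) = 76; iterating: T(2)=76, T(3)=178, T(4)=406, T(5)=940, T(6)=2158, T(7)=4978, T(8)=11452, T(9)=26386, T(10)=60742, T(11)=139900; answer 139900
Part II: B1 = 139900; d = -14; cross terms: (23*36 - -21*-27)=261, (-21*26 - -14*36)=-42, (-14*-27 - 23*26)=-220; twice the area = |-1| = 1; area = 1/2; boundary points = 1 + 1 + 1 = 3; strictly interior points = area - boundary/2 + 1 = 0; answer 0
Part III: B2 = 0; w = 21002; 21002 = 2 * 10501; sigma = (1 + 2) * (1 + 10501) = 3 * 10502 = 31506; answer 31506
Part IV: B3 = 31506; r = 13; cross terms: (-26*-2 - 14*-16)=276, (14*13 - -6*-2)=170, (-6*-16 - -26*13)=434; twice the area = |880| = 880; area = 440; boundary points = 2 + 5 + 1 = 8; strictly interior points = area - boundary/2 + 1 = 437; answer 437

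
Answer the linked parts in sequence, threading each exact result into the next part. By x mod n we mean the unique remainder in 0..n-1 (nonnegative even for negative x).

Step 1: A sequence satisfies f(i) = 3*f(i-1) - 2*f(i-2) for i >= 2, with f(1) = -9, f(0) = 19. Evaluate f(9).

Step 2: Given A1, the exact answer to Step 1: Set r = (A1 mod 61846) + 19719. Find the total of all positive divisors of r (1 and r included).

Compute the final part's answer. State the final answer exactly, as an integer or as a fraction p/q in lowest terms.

130340

Step 1: f(2) = 3*(-9) - 2*(19) = -65; iterating: f(2)=-65, f(3)=-177, f(4)=-401, f(5)=-849, f(6)=-1745, f(7)=-3537, f(8)=-7121, f(9)=-14289; answer -14289
Step 2: A1 = -14289; r = 67276; 67276 = 2^2 * 11^2 * 139; sigma = (1 + 2 + 4) * (1 + 11 + 121) * (1 + 139) = 7 * 133 * 140 = 130340; answer 130340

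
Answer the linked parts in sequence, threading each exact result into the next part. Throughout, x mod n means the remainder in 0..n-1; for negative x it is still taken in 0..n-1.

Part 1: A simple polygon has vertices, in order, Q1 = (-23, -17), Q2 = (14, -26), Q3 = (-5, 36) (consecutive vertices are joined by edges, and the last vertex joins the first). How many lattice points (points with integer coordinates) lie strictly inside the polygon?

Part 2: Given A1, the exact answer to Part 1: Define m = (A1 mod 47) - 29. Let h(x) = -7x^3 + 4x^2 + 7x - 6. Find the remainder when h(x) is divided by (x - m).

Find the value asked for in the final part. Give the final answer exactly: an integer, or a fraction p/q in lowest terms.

Part 1: cross terms: (-23*-26 - 14*-17)=836, (14*36 - -5*-26)=374, (-5*-17 - -23*36)=913; twice the area = |2123| = 2123; area = 2123/2; boundary points = 1 + 1 + 1 = 3; strictly interior points = area - boundary/2 + 1 = 1061; answer 1061
Part 2: A1 = 1061; m = -2; remainder = value at the root: -7*(-2)^3 + 4*(-2)^2 + 7*(-2)^1 - 6 = (56) + (16) + (-14) + (-6) = 52; answer 52

52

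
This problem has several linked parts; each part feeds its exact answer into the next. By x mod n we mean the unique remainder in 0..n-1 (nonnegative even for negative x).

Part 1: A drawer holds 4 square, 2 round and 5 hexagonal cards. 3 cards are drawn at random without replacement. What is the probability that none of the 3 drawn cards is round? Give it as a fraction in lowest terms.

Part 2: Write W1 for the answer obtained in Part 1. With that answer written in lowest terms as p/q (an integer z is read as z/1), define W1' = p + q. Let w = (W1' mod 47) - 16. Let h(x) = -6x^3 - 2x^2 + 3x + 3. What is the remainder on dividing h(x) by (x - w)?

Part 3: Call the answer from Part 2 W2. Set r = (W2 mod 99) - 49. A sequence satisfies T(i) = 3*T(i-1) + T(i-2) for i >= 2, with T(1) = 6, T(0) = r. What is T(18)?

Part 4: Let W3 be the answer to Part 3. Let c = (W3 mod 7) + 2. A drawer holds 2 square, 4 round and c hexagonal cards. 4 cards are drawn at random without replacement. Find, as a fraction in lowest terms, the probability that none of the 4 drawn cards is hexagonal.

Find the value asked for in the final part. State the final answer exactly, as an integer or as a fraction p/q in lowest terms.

Part 1: total draws C(11,3) = 165; favorable C(9,3) = 84; P = 28/55; answer 28/55
Part 2: W1 = 28/55; threaded value p + q = 83; w = 20; remainder = value at the root: -6*(20)^3 - 2*(20)^2 + 3*(20)^1 + 3 = (-48000) + (-800) + (60) + (3) = -48737; answer -48737
Part 3: W2 = -48737; r = 21; T(2) = 3*(6) + 1*(21) = 39; iterating: T(2)=39, T(3)=123, T(4)=408, T(5)=1347, T(6)=4449, T(7)=14694, T(8)=48531, T(9)=160287, T(10)=529392, T(11)=1748463, T(12)=5774781, T(13)=19072806, T(14)=62993199, T(15)=208052403, T(16)=687150408, T(17)=2269503627, T(18)=7495661289; answer 7495661289
Part 4: W3 = 7495661289; c = 6; total draws C(12,4) = 495; favorable C(6,4) = 15; P = 1/33; answer 1/33

1/33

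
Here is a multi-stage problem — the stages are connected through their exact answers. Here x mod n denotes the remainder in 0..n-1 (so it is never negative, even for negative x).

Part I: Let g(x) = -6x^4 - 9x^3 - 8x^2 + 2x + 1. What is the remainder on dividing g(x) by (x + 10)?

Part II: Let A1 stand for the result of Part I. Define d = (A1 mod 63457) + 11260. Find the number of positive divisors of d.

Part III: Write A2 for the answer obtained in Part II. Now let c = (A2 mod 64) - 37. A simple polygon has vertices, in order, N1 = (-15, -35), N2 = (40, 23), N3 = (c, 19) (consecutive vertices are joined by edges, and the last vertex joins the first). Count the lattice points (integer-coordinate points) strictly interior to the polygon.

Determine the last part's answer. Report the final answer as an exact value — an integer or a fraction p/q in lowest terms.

1948

Part I: remainder = value at the root: -6*(-10)^4 - 9*(-10)^3 - 8*(-10)^2 + 2*(-10)^1 + 1 = (-60000) + (9000) + (-800) + (-20) + (1) = -51819; answer -51819
Part II: A1 = -51819; d = 22898; 22898 = 2 * 107^2; number of divisors = (1+1) * (2+1) = 6; answer 6
Part III: A2 = 6; c = -31; cross terms: (-15*23 - 40*-35)=1055, (40*19 - -31*23)=1473, (-31*-35 - -15*19)=1370; twice the area = |3898| = 3898; area = 1949; boundary points = 1 + 1 + 2 = 4; strictly interior points = area - boundary/2 + 1 = 1948; answer 1948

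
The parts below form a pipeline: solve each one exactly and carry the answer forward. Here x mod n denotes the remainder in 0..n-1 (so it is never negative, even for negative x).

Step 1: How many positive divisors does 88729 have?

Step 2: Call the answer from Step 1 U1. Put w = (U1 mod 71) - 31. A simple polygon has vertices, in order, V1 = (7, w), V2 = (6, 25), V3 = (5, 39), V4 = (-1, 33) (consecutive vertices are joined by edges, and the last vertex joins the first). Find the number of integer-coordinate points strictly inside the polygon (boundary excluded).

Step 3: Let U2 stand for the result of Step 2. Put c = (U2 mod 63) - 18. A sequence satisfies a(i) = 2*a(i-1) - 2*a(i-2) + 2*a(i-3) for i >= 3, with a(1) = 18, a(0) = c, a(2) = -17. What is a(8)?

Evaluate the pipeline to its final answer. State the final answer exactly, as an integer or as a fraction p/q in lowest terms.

-44

Step 1: 88729 is prime, so its only divisors are 1 and 88729; count = 2; answer 2
Step 2: U1 = 2; w = -29; cross terms: (7*25 - 6*-29)=349, (6*39 - 5*25)=109, (5*33 - -1*39)=204, (-1*-29 - 7*33)=-202; twice the area = |460| = 460; area = 230; boundary points = 1 + 1 + 6 + 2 = 10; strictly interior points = area - boundary/2 + 1 = 226; answer 226
Step 3: U2 = 226; c = 19; a(3) = 2*(-17) - 2*(18) + 2*(19) = -32; iterating: a(3)=-32, a(4)=6, a(5)=42, a(6)=8, a(7)=-56, a(8)=-44; answer -44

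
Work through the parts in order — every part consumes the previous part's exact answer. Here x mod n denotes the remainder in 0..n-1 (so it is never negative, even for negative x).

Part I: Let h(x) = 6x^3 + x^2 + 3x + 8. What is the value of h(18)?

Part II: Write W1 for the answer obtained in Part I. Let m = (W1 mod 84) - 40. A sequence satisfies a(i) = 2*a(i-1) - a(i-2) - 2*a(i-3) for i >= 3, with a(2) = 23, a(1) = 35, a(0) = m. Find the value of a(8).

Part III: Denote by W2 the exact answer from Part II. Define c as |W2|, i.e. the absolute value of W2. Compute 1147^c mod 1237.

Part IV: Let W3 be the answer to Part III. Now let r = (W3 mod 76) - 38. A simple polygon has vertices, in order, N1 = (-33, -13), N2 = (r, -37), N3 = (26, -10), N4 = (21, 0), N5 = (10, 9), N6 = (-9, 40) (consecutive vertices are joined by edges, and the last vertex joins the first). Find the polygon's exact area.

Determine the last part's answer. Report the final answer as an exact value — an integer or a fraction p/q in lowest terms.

Part I: 6*(18)^3 + 1*(18)^2 + 3*(18)^1 + 8 = (34992) + (324) + (54) + (8) = 35378; answer 35378
Part II: W1 = 35378; m = -26; a(3) = 2*(23) - 1*(35) - 2*(-26) = 63; iterating: a(3)=63, a(4)=33, a(5)=-43, a(6)=-245, a(7)=-513, a(8)=-695; answer -695
Part III: W2 = -695; c = 695; squarings mod 1237: 1147^1=1147, 1147^2=678, 1147^4=757, 1147^8=318, 1147^16=927, 1147^32=851, 1147^64=556, 1147^128=1123, 1147^256=626, 1147^512=984; 1147^695 = 1147^1 * 1147^2 * 1147^4 * 1147^16 * 1147^32 * 1147^128 * 1147^512 = 463 (mod 1237); answer 463
Part IV: W3 = 463; r = -31; cross terms: (-33*-37 - -31*-13)=818, (-31*-10 - 26*-37)=1272, (26*0 - 21*-10)=210, (21*9 - 10*0)=189, (10*40 - -9*9)=481, (-9*-13 - -33*40)=1437; twice the area = |4407| = 4407; area = 4407/2; answer 4407/2

4407/2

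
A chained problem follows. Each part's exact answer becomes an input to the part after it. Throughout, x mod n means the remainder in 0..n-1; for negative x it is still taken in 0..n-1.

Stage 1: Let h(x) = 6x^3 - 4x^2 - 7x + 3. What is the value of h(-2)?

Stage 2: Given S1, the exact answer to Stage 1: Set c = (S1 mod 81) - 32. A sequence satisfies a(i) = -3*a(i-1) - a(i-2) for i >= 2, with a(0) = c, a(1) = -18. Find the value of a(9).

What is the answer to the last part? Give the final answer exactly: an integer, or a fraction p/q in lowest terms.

Stage 1: 6*(-2)^3 - 4*(-2)^2 - 7*(-2)^1 + 3 = (-48) + (-16) + (14) + (3) = -47; answer -47
Stage 2: S1 = -47; c = 2; a(2) = -3*(-18) - 1*(2) = 52; iterating: a(2)=52, a(3)=-138, a(4)=362, a(5)=-948, a(6)=2482, a(7)=-6498, a(8)=17012, a(9)=-44538; answer -44538

-44538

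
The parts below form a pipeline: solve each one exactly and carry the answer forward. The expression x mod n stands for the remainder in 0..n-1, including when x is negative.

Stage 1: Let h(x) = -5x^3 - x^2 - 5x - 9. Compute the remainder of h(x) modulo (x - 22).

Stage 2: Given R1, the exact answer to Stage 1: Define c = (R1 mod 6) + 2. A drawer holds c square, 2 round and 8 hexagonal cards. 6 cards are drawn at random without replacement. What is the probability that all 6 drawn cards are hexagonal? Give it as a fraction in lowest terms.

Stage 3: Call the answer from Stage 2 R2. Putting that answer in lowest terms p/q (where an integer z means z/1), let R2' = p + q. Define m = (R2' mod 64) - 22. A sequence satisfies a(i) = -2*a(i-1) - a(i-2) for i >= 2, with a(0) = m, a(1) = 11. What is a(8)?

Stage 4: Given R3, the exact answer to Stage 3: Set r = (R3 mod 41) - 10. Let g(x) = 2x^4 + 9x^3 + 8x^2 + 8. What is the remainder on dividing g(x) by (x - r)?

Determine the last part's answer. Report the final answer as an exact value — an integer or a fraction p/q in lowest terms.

395208

Stage 1: remainder = value at the root: -5*(22)^3 - 1*(22)^2 - 5*(22)^1 - 9 = (-53240) + (-484) + (-110) + (-9) = -53843; answer -53843
Stage 2: R1 = -53843; c = 3; total draws C(13,6) = 1716; favorable C(8,6) = 28; P = 7/429; answer 7/429
Stage 3: R2 = 7/429; threaded value p + q = 436; m = 30; a(2) = -2*(11) - 1*(30) = -52; iterating: a(2)=-52, a(3)=93, a(4)=-134, a(5)=175, a(6)=-216, a(7)=257, a(8)=-298; answer -298
Stage 4: R3 = -298; r = 20; remainder = value at the root: 2*(20)^4 + 9*(20)^3 + 8*(20)^2 + 8 = (320000) + (72000) + (3200) + (8) = 395208; answer 395208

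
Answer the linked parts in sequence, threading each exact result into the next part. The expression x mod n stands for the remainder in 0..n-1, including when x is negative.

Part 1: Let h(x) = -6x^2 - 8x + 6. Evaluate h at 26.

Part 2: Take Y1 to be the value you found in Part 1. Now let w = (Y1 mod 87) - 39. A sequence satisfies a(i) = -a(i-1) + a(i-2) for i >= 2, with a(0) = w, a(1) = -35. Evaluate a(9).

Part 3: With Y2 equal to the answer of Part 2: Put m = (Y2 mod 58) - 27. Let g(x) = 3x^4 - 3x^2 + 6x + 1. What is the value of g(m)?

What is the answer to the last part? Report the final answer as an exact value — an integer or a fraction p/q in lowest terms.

389995

Part 1: -6*(26)^2 - 8*(26)^1 + 6 = (-4056) + (-208) + (6) = -4258; answer -4258
Part 2: Y1 = -4258; w = -34; a(2) = -1*(-35) + 1*(-34) = 1; iterating: a(2)=1, a(3)=-36, a(4)=37, a(5)=-73, a(6)=110, a(7)=-183, a(8)=293, a(9)=-476; answer -476
Part 3: Y2 = -476; m = 19; 3*(19)^4 - 3*(19)^2 + 6*(19)^1 + 1 = (390963) + (-1083) + (114) + (1) = 389995; answer 389995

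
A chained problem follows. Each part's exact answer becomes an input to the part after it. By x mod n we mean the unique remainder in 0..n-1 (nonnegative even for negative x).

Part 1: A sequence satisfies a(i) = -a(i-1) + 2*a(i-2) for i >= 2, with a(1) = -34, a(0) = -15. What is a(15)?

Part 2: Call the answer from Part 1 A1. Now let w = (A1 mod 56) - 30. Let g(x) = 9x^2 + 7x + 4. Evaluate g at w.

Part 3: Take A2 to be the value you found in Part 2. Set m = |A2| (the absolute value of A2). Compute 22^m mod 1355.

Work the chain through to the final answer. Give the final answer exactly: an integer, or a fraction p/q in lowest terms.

504

Part 1: a(2) = -1*(-34) + 2*(-15) = 4; iterating: a(2)=4, a(3)=-72, a(4)=80, a(5)=-224, a(6)=384, a(7)=-832, a(8)=1600, a(9)=-3264, a(10)=6464, a(11)=-12992, a(12)=25920, a(13)=-51904, a(14)=103744, a(15)=-207552; answer -207552
Part 2: A1 = -207552; w = 10; 9*(10)^2 + 7*(10)^1 + 4 = (900) + (70) + (4) = 974; answer 974
Part 3: A2 = 974; m = 974; squarings mod 1355: 22^1=22, 22^2=484, 22^4=1196, 22^8=891, 22^16=1206, 22^32=521, 22^64=441, 22^128=716, 22^256=466, 22^512=356; 22^974 = 22^2 * 22^4 * 22^8 * 22^64 * 22^128 * 22^256 * 22^512 = 504 (mod 1355); answer 504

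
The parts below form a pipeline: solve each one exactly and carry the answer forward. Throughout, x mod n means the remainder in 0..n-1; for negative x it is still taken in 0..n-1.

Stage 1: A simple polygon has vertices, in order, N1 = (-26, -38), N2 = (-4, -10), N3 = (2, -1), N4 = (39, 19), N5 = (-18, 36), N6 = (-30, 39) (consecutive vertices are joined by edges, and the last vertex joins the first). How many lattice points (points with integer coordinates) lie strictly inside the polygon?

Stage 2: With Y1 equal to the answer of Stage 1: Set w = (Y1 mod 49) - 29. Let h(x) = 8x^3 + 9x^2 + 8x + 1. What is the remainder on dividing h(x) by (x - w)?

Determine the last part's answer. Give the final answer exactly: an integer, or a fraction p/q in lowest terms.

Stage 1: cross terms: (-26*-10 - -4*-38)=108, (-4*-1 - 2*-10)=24, (2*19 - 39*-1)=77, (39*36 - -18*19)=1746, (-18*39 - -30*36)=378, (-30*-38 - -26*39)=2154; twice the area = |4487| = 4487; area = 4487/2; boundary points = 2 + 3 + 1 + 1 + 3 + 1 = 11; strictly interior points = area - boundary/2 + 1 = 2239; answer 2239
Stage 2: Y1 = 2239; w = 5; remainder = value at the root: 8*(5)^3 + 9*(5)^2 + 8*(5)^1 + 1 = (1000) + (225) + (40) + (1) = 1266; answer 1266

1266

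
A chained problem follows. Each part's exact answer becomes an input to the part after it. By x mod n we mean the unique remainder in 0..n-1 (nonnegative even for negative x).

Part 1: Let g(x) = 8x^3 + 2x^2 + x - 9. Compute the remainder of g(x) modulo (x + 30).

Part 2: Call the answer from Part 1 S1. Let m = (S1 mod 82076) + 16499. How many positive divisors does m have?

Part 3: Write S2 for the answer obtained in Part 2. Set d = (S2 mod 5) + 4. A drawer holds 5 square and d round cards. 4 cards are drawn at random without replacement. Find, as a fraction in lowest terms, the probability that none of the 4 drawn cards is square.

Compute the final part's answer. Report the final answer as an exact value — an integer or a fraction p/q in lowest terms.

Part 1: remainder = value at the root: 8*(-30)^3 + 2*(-30)^2 + 1*(-30)^1 - 9 = (-216000) + (1800) + (-30) + (-9) = -214239; answer -214239
Part 2: S1 = -214239; m = 48488; 48488 = 2^3 * 11 * 19 * 29; number of divisors = (3+1) * (1+1) * (1+1) * (1+1) = 32; answer 32
Part 3: S2 = 32; d = 6; total draws C(11,4) = 330; favorable C(6,4) = 15; P = 1/22; answer 1/22

1/22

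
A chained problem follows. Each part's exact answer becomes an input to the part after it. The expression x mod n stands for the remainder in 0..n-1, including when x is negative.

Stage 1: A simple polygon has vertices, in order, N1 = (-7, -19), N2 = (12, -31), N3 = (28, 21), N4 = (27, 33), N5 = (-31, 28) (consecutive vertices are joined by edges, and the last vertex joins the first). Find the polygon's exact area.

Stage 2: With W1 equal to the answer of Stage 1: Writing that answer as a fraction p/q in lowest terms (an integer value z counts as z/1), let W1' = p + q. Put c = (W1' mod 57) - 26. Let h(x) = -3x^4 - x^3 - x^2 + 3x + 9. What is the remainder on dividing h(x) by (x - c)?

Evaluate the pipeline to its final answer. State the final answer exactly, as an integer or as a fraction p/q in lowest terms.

Stage 1: cross terms: (-7*-31 - 12*-19)=445, (12*21 - 28*-31)=1120, (28*33 - 27*21)=357, (27*28 - -31*33)=1779, (-31*-19 - -7*28)=785; twice the area = |4486| = 4486; area = 2243; answer 2243
Stage 2: W1 = 2243; threaded value p + q = 2244; c = -5; remainder = value at the root: -3*(-5)^4 - 1*(-5)^3 - 1*(-5)^2 + 3*(-5)^1 + 9 = (-1875) + (125) + (-25) + (-15) + (9) = -1781; answer -1781

-1781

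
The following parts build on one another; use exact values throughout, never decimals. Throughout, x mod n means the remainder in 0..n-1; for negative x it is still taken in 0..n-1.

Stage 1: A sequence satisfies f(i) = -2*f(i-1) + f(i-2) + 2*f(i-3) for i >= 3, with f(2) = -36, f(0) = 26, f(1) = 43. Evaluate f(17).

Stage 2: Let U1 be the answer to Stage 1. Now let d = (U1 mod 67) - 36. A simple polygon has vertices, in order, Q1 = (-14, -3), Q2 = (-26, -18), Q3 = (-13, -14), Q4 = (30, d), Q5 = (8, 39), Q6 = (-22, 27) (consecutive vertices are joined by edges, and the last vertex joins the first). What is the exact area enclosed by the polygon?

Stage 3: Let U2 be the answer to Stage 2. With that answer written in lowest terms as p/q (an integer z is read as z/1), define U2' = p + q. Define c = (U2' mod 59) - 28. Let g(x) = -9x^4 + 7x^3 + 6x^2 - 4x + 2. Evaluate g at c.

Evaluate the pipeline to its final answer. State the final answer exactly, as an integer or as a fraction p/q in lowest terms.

Stage 1: f(3) = -2*(-36) + 1*(43) + 2*(26) = 167; iterating: f(3)=167, f(4)=-284, f(5)=663, f(6)=-1276, f(7)=2647, f(8)=-5244, f(9)=10583, f(10)=-21116, f(11)=42327, f(12)=-84604, f(13)=169303, f(14)=-338556, f(15)=677207, f(16)=-1354364, f(17)=2708823; answer 2708823
Stage 2: U1 = 2708823; d = -23; cross terms: (-14*-18 - -26*-3)=174, (-26*-14 - -13*-18)=130, (-13*-23 - 30*-14)=719, (30*39 - 8*-23)=1354, (8*27 - -22*39)=1074, (-22*-3 - -14*27)=444; twice the area = |3895| = 3895; area = 3895/2; answer 3895/2
Stage 3: U2 = 3895/2; threaded value p + q = 3897; c = -25; -9*(-25)^4 + 7*(-25)^3 + 6*(-25)^2 - 4*(-25)^1 + 2 = (-3515625) + (-109375) + (3750) + (100) + (2) = -3621148; answer -3621148

-3621148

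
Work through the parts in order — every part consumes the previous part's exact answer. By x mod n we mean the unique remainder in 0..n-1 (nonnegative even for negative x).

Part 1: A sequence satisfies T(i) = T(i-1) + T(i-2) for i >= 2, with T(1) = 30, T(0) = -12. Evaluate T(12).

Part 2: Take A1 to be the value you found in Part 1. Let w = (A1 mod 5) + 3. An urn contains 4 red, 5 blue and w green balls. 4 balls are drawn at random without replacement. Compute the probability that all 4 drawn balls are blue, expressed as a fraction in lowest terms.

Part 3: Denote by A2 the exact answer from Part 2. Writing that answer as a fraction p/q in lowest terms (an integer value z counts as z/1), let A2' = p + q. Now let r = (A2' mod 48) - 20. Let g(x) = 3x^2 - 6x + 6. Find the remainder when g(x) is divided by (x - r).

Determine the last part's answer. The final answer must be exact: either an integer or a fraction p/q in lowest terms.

1878

Part 1: T(2) = 1*(30) + 1*(-12) = 18; iterating: T(2)=18, T(3)=48, T(4)=66, T(5)=114, T(6)=180, T(7)=294, T(8)=474, T(9)=768, T(10)=1242, T(11)=2010, T(12)=3252; answer 3252
Part 2: A1 = 3252; w = 5; total draws C(14,4) = 1001; favorable C(5,4) = 5; P = 5/1001; answer 5/1001
Part 3: A2 = 5/1001; threaded value p + q = 1006; r = 26; remainder = value at the root: 3*(26)^2 - 6*(26)^1 + 6 = (2028) + (-156) + (6) = 1878; answer 1878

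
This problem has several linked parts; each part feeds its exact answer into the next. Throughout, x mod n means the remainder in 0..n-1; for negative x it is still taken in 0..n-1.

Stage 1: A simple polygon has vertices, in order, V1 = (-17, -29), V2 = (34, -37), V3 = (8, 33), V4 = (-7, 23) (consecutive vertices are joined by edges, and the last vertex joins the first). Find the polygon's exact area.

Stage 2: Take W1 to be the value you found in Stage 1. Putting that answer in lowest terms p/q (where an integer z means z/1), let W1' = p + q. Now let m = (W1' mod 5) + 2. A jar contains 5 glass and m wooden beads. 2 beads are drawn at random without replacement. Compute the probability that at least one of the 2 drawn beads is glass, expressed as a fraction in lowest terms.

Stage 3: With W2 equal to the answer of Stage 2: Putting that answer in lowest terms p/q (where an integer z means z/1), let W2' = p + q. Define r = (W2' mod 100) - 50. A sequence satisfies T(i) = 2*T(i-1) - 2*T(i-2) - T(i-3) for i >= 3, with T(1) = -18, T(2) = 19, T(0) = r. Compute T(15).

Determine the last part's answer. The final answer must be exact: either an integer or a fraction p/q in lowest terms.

Stage 1: cross terms: (-17*-37 - 34*-29)=1615, (34*33 - 8*-37)=1418, (8*23 - -7*33)=415, (-7*-29 - -17*23)=594; twice the area = |4042| = 4042; area = 2021; answer 2021
Stage 2: W1 = 2021; threaded value p + q = 2022; m = 4; total draws C(9,2) = 36; complement C(4,2) = 6; favorable 36 - 6 = 30; P = 5/6; answer 5/6
Stage 3: W2 = 5/6; threaded value p + q = 11; r = -39; T(3) = 2*(19) - 2*(-18) - 1*(-39) = 113; iterating: T(3)=113, T(4)=206, T(5)=167, T(6)=-191, T(7)=-922, T(8)=-1629, T(9)=-1223, T(10)=1734, T(11)=7543, T(12)=12841, T(13)=8862, T(14)=-15501, T(15)=-61567; answer -61567

-61567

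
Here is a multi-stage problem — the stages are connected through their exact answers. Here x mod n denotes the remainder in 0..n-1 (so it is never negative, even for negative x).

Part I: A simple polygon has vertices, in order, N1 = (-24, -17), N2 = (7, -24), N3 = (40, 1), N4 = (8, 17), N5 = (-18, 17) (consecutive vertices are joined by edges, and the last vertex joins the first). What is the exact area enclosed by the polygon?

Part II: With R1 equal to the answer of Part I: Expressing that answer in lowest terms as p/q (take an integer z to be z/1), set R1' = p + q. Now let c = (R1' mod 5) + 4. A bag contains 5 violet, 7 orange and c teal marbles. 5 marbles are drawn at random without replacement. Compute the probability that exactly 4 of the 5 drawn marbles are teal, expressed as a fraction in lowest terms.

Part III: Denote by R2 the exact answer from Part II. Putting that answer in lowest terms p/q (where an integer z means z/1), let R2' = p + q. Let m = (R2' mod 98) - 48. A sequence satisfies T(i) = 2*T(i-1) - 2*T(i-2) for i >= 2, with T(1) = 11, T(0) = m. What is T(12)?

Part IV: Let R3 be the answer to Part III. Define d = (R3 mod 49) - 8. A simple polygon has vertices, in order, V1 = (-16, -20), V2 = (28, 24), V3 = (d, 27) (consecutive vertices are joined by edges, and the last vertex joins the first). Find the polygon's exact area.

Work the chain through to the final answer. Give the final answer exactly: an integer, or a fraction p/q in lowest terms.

Part I: cross terms: (-24*-24 - 7*-17)=695, (7*1 - 40*-24)=967, (40*17 - 8*1)=672, (8*17 - -18*17)=442, (-18*-17 - -24*17)=714; twice the area = |3490| = 3490; area = 1745; answer 1745
Part II: R1 = 1745; threaded value p + q = 1746; c = 5; total draws C(17,5) = 6188; favorable C(5,4)*C(12,1) = 60; P = 15/1547; answer 15/1547
Part III: R2 = 15/1547; threaded value p + q = 1562; m = 44; T(2) = 2*(11) - 2*(44) = -66; iterating: T(2)=-66, T(3)=-154, T(4)=-176, T(5)=-44, T(6)=264, T(7)=616, T(8)=704, T(9)=176, T(10)=-1056, T(11)=-2464, T(12)=-2816; answer -2816
Part IV: R3 = -2816; d = 18; cross terms: (-16*24 - 28*-20)=176, (28*27 - 18*24)=324, (18*-20 - -16*27)=72; twice the area = |572| = 572; area = 286; answer 286

286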